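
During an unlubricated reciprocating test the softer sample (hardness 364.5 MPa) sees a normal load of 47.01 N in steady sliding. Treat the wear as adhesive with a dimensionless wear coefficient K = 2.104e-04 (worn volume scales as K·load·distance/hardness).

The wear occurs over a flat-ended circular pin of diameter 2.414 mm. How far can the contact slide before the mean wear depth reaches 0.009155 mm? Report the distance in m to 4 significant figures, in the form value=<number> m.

The intermediates are printed rounded. All working math maintains full precision, and rounded just once: four significant digits.
Hardness H = 364.5 MPa = 3.645e+08 Pa.
Pin diameter d = 2.414 mm = 0.002414 m. Contact area A = π·d²/4 = π·(0.002414 m)²/4 = 4.577e-06 m².
Depth limit h_lim = 0.009155 mm = 9.155e-06 m.
In SI base units, W = 47.01 N, H = 3.645e+08 Pa, K = 2.104e-04.
Volume at the limit: V_lim = h_lim·A = 9.155e-06 · 4.577e-06 = 4.190e-11 m³.
Life L = V_lim·H/(K·W) = 4.190e-11 · 3.645e+08 / (2.104e-04 · 47.01) = 1.544 m.

value=1.544 m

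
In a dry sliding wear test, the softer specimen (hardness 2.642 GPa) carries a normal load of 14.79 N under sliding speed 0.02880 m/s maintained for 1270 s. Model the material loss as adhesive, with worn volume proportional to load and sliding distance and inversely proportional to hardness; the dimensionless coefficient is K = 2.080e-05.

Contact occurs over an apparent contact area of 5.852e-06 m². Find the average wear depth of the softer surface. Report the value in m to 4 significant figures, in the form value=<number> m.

value=7.278e-07 m

Intermediates are shown rounded, and every step carries full float precision, and rounded just once, at four significant figures.
Convert: Distance covered L = v·t = 0.02880 m/s × 1270 s = 36.58 m.
Convert: Hardness H = 2.642 GPa = 2.642e+09 Pa.
Restated in SI base units: W = 14.79 N, H = 2.642e+09 Pa, K = 2.080e-05.
Archard relation: V = K·W·L/H = 2.080e-05 · 14.79 · 36.58 / 2.642e+09 = 4.259e-12 m³.
Depth h = V/A = 4.259e-12 / 5.852e-06 = 7.278e-07 m.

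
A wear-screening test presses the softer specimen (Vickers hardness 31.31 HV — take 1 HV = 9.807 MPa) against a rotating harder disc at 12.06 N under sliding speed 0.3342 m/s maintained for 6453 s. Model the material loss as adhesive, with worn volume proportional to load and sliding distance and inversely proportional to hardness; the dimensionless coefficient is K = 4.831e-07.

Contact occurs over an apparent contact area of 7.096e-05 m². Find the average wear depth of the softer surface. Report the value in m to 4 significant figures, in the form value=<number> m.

Each operation keeps full precision — intermediate values appear rounded, and a single final rounding: 4 significant figures.
Distance L = v·t = 0.3342 m/s × 6453 s = 2157 m.
Hardness H = 31.31 HV × 9.807 MPa/HV = 307.1 MPa = 3.071e+08 Pa.
As SI base values: W = 12.06 N, H = 3.071e+08 Pa, K = 4.831e-07.
Archard volume V = K·W·L/H = 4.831e-07 · 12.06 · 2157 / 3.071e+08 = 4.092e-11 m³.
Mean depth h = V/A = 4.092e-11 / 7.096e-05 = 5.767e-07 m.

value=5.767e-07 m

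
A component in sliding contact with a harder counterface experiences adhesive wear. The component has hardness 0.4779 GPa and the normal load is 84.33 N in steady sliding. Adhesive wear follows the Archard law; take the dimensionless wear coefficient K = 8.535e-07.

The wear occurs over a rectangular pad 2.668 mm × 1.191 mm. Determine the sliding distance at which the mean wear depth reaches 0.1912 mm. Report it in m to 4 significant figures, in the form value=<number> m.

value=4034 m

Shown intermediates are rounded, and the algebra holds full float precision, and one final rounding, at four significant digits.
Convert: Hardness H = 0.4779 GPa = 4.779e+08 Pa.
Convert: Pad sides 2.668 mm × 1.191 mm = 0.002668 m × 0.001191 m. Contact area A = 0.002668 m × 0.001191 m = 3.178e-06 m².
Convert: Depth limit h_lim = 0.1912 mm = 1.912e-04 m.
In SI base units: W = 84.33 N, H = 4.779e+08 Pa, K = 8.535e-07.
Permissible volume V_lim = h_lim·A = 1.912e-04 · 3.178e-06 = 6.076e-10 m³.
Thus life L = V_lim·H/(K·W) = 6.076e-10 · 4.779e+08 / (8.535e-07 · 84.33) = 4034 m.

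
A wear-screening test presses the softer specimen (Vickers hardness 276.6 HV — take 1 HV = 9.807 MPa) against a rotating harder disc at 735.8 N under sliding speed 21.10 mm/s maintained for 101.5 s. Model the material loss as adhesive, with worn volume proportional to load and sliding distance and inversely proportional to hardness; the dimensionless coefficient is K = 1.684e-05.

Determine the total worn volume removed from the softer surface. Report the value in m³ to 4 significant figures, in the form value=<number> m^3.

Every step keeps full float precision; printed values are rounded. Rounded just once: four significant figures.
Convert: Sliding speed v = 21.10 mm/s = 0.02110 m/s. Distance L = v·t = 0.02110 m/s × 101.5 s = 2.142 m.
Convert: Hardness H = 276.6 HV × 9.807 MPa/HV = 2713 MPa = 2.713e+09 Pa.
As SI base values: W = 735.8 N, H = 2.713e+09 Pa, K = 1.684e-05.
The Archard volume V = K·W·L/H = 1.684e-05 · 735.8 · 2.142 / 2.713e+09 = 9.783e-12 m³.

value=9.783e-12 m^3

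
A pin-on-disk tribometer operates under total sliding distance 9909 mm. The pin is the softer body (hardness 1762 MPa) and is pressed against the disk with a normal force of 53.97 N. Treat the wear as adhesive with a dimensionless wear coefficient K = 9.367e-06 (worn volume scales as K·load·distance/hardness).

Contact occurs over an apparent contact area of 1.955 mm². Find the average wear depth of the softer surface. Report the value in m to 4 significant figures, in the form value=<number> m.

value=1.454e-06 m

Each operation carries full precision, and intermediates are shown rounded. Rounded once at the end: four significant figures.
Convert: Path length L = 9909 mm = 9.909 m.
Convert: Hardness H = 1762 MPa = 1.762e+09 Pa.
Convert: Contact area A = 1.955 mm² = 1.955e-06 m².
In SI base units: W = 53.97 N, H = 1.762e+09 Pa, K = 9.367e-06.
Volume removed: V = K·W·L/H = 9.367e-06 · 53.97 · 9.909 / 1.762e+09 = 2.843e-12 m³.
Mean wear depth h = V/A = 2.843e-12 / 1.955e-06 = 1.454e-06 m.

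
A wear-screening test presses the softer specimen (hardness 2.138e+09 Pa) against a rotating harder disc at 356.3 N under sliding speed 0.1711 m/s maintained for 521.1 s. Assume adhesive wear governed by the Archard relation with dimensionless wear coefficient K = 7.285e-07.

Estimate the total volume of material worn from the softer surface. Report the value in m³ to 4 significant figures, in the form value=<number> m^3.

value=1.082e-11 m^3

The algebra runs at full float precision, and printed values are rounded. Rounded just once, at 4 significant figures.
Convert: The distance L = v·t = 0.1711 m/s × 521.1 s = 89.16 m.
Collected in SI base units: W = 356.3 N, H = 2.138e+09 Pa, K = 7.285e-07.
Worn volume V = K·W·L/H = 7.285e-07 · 356.3 · 89.16 / 2.138e+09 = 1.082e-11 m³.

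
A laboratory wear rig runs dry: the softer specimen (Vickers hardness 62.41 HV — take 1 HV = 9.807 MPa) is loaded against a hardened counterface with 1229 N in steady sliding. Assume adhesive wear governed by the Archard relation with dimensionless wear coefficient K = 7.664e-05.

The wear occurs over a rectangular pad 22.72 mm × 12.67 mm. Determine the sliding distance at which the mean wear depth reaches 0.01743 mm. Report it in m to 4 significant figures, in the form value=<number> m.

The intermediates are printed rounded — all arithmetic carries exact precision, and rounded just once, at 4 significant figures.
Hardness H = 62.41 HV × 9.807 MPa/HV = 612.1 MPa = 6.121e+08 Pa.
Pad sides 22.72 mm × 12.67 mm = 0.02272 m × 0.01267 m. Contact area A = 0.02272 m × 0.01267 m = 2.879e-04 m².
Depth limit h_lim = 0.01743 mm = 1.743e-05 m.
In SI base units, W = 1229 N, H = 6.121e+08 Pa, K = 7.664e-05.
Volume at the limit: V_lim = h_lim·A = 1.743e-05 · 2.879e-04 = 5.017e-09 m³.
Sliding life L = V_lim·H/(K·W) = 5.017e-09 · 6.121e+08 / (7.664e-05 · 1229) = 32.60 m.

value=32.60 m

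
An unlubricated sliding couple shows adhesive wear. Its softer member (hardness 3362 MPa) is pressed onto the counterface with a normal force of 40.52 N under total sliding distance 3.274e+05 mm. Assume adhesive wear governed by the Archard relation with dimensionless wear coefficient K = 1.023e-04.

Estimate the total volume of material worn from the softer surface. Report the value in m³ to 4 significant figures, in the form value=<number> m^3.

value=4.037e-10 m^3

All arithmetic holds full float precision — printed values are rounded — a single final rounding, at 4 significant digits.
Convert: Path length L = 3.274e+05 mm = 327.4 m.
Convert: Hardness H = 3362 MPa = 3.362e+09 Pa.
Restated in SI base units: W = 40.52 N, H = 3.362e+09 Pa, K = 1.023e-04.
Volume removed: V = K·W·L/H = 1.023e-04 · 40.52 · 327.4 / 3.362e+09 = 4.037e-10 m³.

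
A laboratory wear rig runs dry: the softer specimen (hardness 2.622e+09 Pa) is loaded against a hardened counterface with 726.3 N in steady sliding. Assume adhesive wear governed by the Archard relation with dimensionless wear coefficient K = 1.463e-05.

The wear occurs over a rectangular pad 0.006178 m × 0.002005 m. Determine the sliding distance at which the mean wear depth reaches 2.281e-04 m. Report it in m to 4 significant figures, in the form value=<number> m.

value=697.2 m

Printed values are rounded, and each operation maintains exact precision. Rounded just once: 4 significant digits.
Contact area A = 0.006178 m × 0.002005 m = 1.239e-05 m².
Working in SI base units: W = 726.3 N, H = 2.622e+09 Pa, K = 1.463e-05.
Limit volume V_lim = h_lim·A = 2.281e-04 · 1.239e-05 = 2.825e-09 m³.
Thus life L = V_lim·H/(K·W) = 2.825e-09 · 2.622e+09 / (1.463e-05 · 726.3) = 697.2 m.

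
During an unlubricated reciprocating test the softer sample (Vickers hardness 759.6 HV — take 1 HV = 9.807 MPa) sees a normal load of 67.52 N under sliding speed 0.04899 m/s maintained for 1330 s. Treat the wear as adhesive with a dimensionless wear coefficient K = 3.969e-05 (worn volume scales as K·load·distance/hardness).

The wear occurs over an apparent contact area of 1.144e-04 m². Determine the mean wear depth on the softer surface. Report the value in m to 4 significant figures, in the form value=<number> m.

value=2.049e-07 m

All working math holds full precision — displayed values are rounded, and a single final rounding: four significant figures.
Distance L = v·t = 0.04899 m/s × 1330 s = 65.16 m.
Hardness H = 759.6 HV × 9.807 MPa/HV = 7449 MPa = 7.449e+09 Pa.
As SI base values: W = 67.52 N, H = 7.449e+09 Pa, K = 3.969e-05.
Archard volume V = K·W·L/H = 3.969e-05 · 67.52 · 65.16 / 7.449e+09 = 2.344e-11 m³.
Depth h = V/A = 2.344e-11 / 1.144e-04 = 2.049e-07 m.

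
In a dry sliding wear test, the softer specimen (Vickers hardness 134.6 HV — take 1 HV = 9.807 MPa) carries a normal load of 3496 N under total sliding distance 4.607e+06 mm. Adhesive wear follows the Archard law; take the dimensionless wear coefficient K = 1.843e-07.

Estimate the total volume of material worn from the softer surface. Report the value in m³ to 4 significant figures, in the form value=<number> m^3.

Intermediates appear rounded. Every step maintains exact precision — one last rounding, at four significant digits.
Path length L = 4.607e+06 mm = 4607 m.
Hardness H = 134.6 HV × 9.807 MPa/HV = 1320 MPa = 1.320e+09 Pa.
Collected in SI base units: W = 3496 N, H = 1.320e+09 Pa, K = 1.843e-07.
The Archard volume V = K·W·L/H = 1.843e-07 · 3496 · 4607 / 1.320e+09 = 2.249e-09 m³.

value=2.249e-09 m^3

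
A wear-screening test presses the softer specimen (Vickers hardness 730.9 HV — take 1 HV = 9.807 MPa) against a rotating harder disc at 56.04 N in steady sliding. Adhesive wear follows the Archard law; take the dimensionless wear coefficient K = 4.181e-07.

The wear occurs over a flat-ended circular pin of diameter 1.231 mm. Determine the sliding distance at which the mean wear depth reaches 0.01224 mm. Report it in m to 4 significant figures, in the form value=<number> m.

value=4457 m

All working math keeps exact precision; intermediate values are printed rounded, and a lone final rounding: 4 significant digits.
Convert: Hardness H = 730.9 HV × 9.807 MPa/HV = 7168 MPa = 7.168e+09 Pa.
Convert: Pin diameter d = 1.231 mm = 0.001231 m. Contact area A = π·d²/4 = π·(0.001231 m)²/4 = 1.190e-06 m².
Convert: Depth limit h_lim = 0.01224 mm = 1.224e-05 m.
Working in SI base units: W = 56.04 N, H = 7.168e+09 Pa, K = 4.181e-07.
Limit volume V_lim = h_lim·A = 1.224e-05 · 1.190e-06 = 1.457e-11 m³.
Life L = V_lim·H/(K·W) = 1.457e-11 · 7.168e+09 / (4.181e-07 · 56.04) = 4457 m.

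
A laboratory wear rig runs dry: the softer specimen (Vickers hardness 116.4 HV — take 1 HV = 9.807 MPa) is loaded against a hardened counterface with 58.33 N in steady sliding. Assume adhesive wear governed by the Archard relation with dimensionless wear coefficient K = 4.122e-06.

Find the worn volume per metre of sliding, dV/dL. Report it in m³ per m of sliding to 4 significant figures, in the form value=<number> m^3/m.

Intermediate values appear rounded — all arithmetic holds exact precision, and a lone final rounding, at 4 significant digits.
Hardness H = 116.4 HV × 9.807 MPa/HV = 1142 MPa = 1.142e+09 Pa.
SI base units throughout: W = 58.33 N, H = 1.142e+09 Pa, K = 4.122e-06.
Rate of wear dV/dL = K·W/H, per unit distance: 4.122e-06 · 58.33 / 1.142e+09 = 2.106e-13 m³/m.

value=2.106e-13 m^3/m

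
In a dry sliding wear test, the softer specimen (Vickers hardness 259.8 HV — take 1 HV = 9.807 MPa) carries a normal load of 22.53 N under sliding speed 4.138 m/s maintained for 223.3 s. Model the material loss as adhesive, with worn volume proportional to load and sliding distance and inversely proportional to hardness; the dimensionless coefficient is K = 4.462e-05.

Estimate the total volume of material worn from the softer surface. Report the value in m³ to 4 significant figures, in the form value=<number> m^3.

value=3.646e-10 m^3

Intermediate values are displayed rounded, and the algebra keeps full float precision — a lone final rounding to four significant figures.
Sliding distance L = v·t = 4.138 m/s × 223.3 s = 924.0 m.
Hardness H = 259.8 HV × 9.807 MPa/HV = 2548 MPa = 2.548e+09 Pa.
Working in SI base units: W = 22.53 N, H = 2.548e+09 Pa, K = 4.462e-05.
Archard volume V = K·W·L/H = 4.462e-05 · 22.53 · 924.0 / 2.548e+09 = 3.646e-10 m³.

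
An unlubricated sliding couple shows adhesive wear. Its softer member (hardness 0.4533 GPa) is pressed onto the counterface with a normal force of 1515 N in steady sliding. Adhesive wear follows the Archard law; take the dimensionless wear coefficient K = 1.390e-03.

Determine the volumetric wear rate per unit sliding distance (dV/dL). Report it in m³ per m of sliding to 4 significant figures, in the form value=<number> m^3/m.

The intermediates are displayed rounded, and the computation runs at exact precision; a single final rounding to four significant figures.
Hardness H = 0.4533 GPa = 4.533e+08 Pa.
Collected in SI base units: W = 1515 N, H = 4.533e+08 Pa, K = 1.390e-03.
The wear rate dV/dL = K·W/H (independent of L): 1.390e-03 · 1515 / 4.533e+08 = 4.646e-09 m³/m.

value=4.646e-09 m^3/m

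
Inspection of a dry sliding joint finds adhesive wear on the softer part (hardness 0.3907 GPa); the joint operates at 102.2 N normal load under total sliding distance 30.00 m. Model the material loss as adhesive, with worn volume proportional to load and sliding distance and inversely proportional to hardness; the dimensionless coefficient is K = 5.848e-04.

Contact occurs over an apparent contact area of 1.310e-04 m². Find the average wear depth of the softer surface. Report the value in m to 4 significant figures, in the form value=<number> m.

The intermediates are shown rounded; all arithmetic holds full float precision — one final rounding: 4 significant digits.
Convert: Hardness H = 0.3907 GPa = 3.907e+08 Pa.
In SI base units, W = 102.2 N, H = 3.907e+08 Pa, K = 5.848e-04.
Wear volume V = K·W·L/H = 5.848e-04 · 102.2 · 30.00 / 3.907e+08 = 4.589e-09 m³.
Depth of wear h = V/A = 4.589e-09 / 1.310e-04 = 3.503e-05 m.

value=3.503e-05 m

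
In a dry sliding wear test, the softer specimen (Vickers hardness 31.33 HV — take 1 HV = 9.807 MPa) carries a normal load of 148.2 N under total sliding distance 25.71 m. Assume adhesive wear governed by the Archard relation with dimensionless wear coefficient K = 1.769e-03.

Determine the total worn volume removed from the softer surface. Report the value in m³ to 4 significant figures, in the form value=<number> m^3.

value=2.194e-08 m^3

All working math carries full precision — the intermediates appear rounded; rounded just once, at four significant digits.
Convert: Hardness H = 31.33 HV × 9.807 MPa/HV = 307.3 MPa = 3.073e+08 Pa.
As SI base values: W = 148.2 N, H = 3.073e+08 Pa, K = 1.769e-03.
Worn volume V = K·W·L/H = 1.769e-03 · 148.2 · 25.71 / 3.073e+08 = 2.194e-08 m³.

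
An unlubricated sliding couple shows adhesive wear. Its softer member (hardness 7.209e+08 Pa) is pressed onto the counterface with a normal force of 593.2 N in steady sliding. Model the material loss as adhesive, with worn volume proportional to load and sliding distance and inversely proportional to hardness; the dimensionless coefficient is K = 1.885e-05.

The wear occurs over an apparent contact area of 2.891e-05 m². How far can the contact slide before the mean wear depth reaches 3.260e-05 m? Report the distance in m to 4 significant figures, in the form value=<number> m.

The intermediates are shown rounded. The algebra carries exact precision. Rounded just once, at four significant figures.
Expressed in SI base units: W = 593.2 N, H = 7.209e+08 Pa, K = 1.885e-05.
Permissible volume V_lim = h_lim·A = 3.260e-05 · 2.891e-05 = 9.425e-10 m³.
Inverting, life L = V_lim·H/(K·W) = 9.425e-10 · 7.209e+08 / (1.885e-05 · 593.2) = 60.76 m.

value=60.76 m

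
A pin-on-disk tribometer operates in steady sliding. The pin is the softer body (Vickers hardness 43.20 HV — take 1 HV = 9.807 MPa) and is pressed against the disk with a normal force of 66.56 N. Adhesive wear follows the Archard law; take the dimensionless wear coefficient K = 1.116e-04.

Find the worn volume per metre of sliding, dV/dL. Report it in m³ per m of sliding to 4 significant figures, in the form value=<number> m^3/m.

The intermediates are displayed rounded; every step carries full float precision. Rounded just once: 4 significant figures.
Convert: Hardness H = 43.20 HV × 9.807 MPa/HV = 423.7 MPa = 4.237e+08 Pa.
Collected in SI base units: W = 66.56 N, H = 4.237e+08 Pa, K = 1.116e-04.
Rate of wear dV/dL = K·W/H — distance-free: 1.116e-04 · 66.56 / 4.237e+08 = 1.753e-11 m³/m.

value=1.753e-11 m^3/m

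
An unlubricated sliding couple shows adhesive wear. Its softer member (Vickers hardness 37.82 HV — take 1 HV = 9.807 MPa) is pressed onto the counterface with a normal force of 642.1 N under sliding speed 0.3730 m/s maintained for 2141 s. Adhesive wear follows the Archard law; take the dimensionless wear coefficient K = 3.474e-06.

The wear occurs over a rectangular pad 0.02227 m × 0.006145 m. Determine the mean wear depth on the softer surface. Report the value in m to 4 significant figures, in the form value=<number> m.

value=3.510e-05 m

Every step carries full float precision — the intermediates are printed rounded. Rounded just once: 4 significant figures.
Distance L = v·t = 0.3730 m/s × 2141 s = 798.6 m.
Hardness H = 37.82 HV × 9.807 MPa/HV = 370.9 MPa = 3.709e+08 Pa.
Contact area A = 0.02227 m × 0.006145 m = 1.368e-04 m².
In SI base units, W = 642.1 N, H = 3.709e+08 Pa, K = 3.474e-06.
By Archard's law, V = K·W·L/H = 3.474e-06 · 642.1 · 798.6 / 3.709e+08 = 4.803e-09 m³.
Wear depth h = V/A = 4.803e-09 / 1.368e-04 = 3.510e-05 m.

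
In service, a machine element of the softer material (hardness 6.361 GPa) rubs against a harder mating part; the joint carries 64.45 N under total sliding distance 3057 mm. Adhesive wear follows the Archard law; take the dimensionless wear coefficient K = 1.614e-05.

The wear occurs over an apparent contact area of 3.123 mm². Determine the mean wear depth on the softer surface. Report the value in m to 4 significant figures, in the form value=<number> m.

value=1.601e-07 m

Every step maintains full float precision. Intermediates are printed rounded; rounded once at the end, at four significant digits.
Convert: Distance covered L = 3057 mm = 3.057 m.
Convert: Hardness H = 6.361 GPa = 6.361e+09 Pa.
Convert: Contact area A = 3.123 mm² = 3.123e-06 m².
Restated in SI base units: W = 64.45 N, H = 6.361e+09 Pa, K = 1.614e-05.
Volume removed: V = K·W·L/H = 1.614e-05 · 64.45 · 3.057 / 6.361e+09 = 4.999e-13 m³.
Wear depth h = V/A = 4.999e-13 / 3.123e-06 = 1.601e-07 m.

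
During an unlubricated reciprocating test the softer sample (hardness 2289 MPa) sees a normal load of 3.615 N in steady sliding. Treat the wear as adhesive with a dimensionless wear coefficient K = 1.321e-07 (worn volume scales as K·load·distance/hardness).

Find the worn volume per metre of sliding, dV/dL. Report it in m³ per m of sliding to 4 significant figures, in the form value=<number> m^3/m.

All working math carries full float precision. Intermediate values are shown rounded. Rounded just once to four significant figures.
Convert: Hardness H = 2289 MPa = 2.289e+09 Pa.
SI base units throughout: W = 3.615 N, H = 2.289e+09 Pa, K = 1.321e-07.
Volumetric rate dV/dL = K·W/H (no L dependence): 1.321e-07 · 3.615 / 2.289e+09 = 2.086e-16 m³/m.

value=2.086e-16 m^3/m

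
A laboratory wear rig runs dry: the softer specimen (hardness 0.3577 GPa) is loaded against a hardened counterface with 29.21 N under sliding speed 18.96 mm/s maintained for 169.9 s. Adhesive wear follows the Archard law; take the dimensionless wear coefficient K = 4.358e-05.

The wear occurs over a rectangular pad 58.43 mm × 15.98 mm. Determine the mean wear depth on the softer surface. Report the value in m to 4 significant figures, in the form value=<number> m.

value=1.228e-08 m

The intermediates are printed rounded. All working math keeps full precision, and one last rounding to 4 significant digits.
Sliding speed v = 18.96 mm/s = 0.01896 m/s. Sliding distance L = v·t = 0.01896 m/s × 169.9 s = 3.221 m.
Hardness H = 0.3577 GPa = 3.577e+08 Pa.
Pad sides 58.43 mm × 15.98 mm = 0.05843 m × 0.01598 m. Contact area A = 0.05843 m × 0.01598 m = 9.337e-04 m².
Collected in SI base units: W = 29.21 N, H = 3.577e+08 Pa, K = 4.358e-05.
The Archard volume V = K·W·L/H = 4.358e-05 · 29.21 · 3.221 / 3.577e+08 = 1.146e-11 m³.
Mean depth h = V/A = 1.146e-11 / 9.337e-04 = 1.228e-08 m.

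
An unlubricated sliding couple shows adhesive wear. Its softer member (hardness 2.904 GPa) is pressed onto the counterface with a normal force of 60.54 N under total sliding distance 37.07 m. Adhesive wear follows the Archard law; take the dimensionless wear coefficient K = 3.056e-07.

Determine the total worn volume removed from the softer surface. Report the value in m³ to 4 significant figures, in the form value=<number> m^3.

Intermediate values are printed rounded. All working math holds exact precision. Rounded once at the end, at four significant digits.
Hardness H = 2.904 GPa = 2.904e+09 Pa.
In SI base units: W = 60.54 N, H = 2.904e+09 Pa, K = 3.056e-07.
The Archard volume V = K·W·L/H = 3.056e-07 · 60.54 · 37.07 / 2.904e+09 = 2.362e-13 m³.

value=2.362e-13 m^3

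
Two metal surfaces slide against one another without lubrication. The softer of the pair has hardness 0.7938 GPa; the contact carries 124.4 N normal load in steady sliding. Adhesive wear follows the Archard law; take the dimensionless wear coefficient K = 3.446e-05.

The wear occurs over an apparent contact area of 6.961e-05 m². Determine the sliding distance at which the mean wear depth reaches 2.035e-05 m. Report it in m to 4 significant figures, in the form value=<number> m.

The algebra keeps full float precision, and intermediate values are printed rounded; a lone final rounding, at four significant figures.
Convert: Hardness H = 0.7938 GPa = 7.938e+08 Pa.
Restated in SI base units: W = 124.4 N, H = 7.938e+08 Pa, K = 3.446e-05.
Allowed volume V_lim = h_lim·A = 2.035e-05 · 6.961e-05 = 1.417e-09 m³.
Life L = V_lim·H/(K·W) = 1.417e-09 · 7.938e+08 / (3.446e-05 · 124.4) = 262.3 m.

value=262.3 m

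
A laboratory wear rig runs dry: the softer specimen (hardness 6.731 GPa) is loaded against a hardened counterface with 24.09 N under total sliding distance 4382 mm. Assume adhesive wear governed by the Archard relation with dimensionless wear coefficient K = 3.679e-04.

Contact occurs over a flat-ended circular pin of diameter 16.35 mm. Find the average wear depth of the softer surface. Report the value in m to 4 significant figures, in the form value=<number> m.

value=2.748e-08 m

The algebra runs at full float precision, and the intermediates appear rounded — one final rounding to 4 significant digits.
Convert: Sliding distance L = 4382 mm = 4.382 m.
Convert: Hardness H = 6.731 GPa = 6.731e+09 Pa.
Convert: Pin diameter d = 16.35 mm = 0.01635 m. Contact area A = π·d²/4 = π·(0.01635 m)²/4 = 2.100e-04 m².
In SI base units: W = 24.09 N, H = 6.731e+09 Pa, K = 3.679e-04.
Wear volume V = K·W·L/H = 3.679e-04 · 24.09 · 4.382 / 6.731e+09 = 5.770e-12 m³.
Mean wear depth h = V/A = 5.770e-12 / 2.100e-04 = 2.748e-08 m.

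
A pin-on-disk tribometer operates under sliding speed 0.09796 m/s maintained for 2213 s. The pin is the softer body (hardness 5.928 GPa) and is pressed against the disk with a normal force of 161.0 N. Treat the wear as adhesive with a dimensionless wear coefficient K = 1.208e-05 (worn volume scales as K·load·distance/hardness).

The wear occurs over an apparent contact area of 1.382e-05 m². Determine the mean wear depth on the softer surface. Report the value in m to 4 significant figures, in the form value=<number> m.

Every step holds full precision. Displayed values are rounded; a single final rounding: four significant digits.
Total distance L = v·t = 0.09796 m/s × 2213 s = 216.8 m.
Hardness H = 5.928 GPa = 5.928e+09 Pa.
In SI base units: W = 161.0 N, H = 5.928e+09 Pa, K = 1.208e-05.
Archard relation: V = K·W·L/H = 1.208e-05 · 161.0 · 216.8 / 5.928e+09 = 7.112e-11 m³.
Wear depth h = V/A = 7.112e-11 / 1.382e-05 = 5.146e-06 m.

value=5.146e-06 m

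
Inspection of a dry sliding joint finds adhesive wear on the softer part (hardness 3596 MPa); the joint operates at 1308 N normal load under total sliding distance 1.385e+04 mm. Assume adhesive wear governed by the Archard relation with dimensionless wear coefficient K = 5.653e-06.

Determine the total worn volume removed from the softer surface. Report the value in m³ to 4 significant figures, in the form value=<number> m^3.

Intermediates are shown rounded. The algebra holds exact precision — a single final rounding to 4 significant figures.
Path length L = 1.385e+04 mm = 13.85 m.
Hardness H = 3596 MPa = 3.596e+09 Pa.
As SI base values: W = 1308 N, H = 3.596e+09 Pa, K = 5.653e-06.
Archard relation: V = K·W·L/H = 5.653e-06 · 1308 · 13.85 / 3.596e+09 = 2.848e-11 m³.

value=2.848e-11 m^3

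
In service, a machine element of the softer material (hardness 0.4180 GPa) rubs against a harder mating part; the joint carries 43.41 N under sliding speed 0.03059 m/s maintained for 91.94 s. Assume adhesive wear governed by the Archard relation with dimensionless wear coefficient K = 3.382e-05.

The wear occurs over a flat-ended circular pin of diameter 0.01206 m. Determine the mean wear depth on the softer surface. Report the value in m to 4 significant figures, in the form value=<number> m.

value=8.647e-08 m

The computation maintains full float precision. Displayed values are rounded. Rounded once at the end: four significant figures.
Convert: Sliding distance L = v·t = 0.03059 m/s × 91.94 s = 2.812 m.
Convert: Hardness H = 0.4180 GPa = 4.180e+08 Pa.
Convert: Contact area A = π·d²/4 = π·(0.01206 m)²/4 = 1.142e-04 m².
As SI base values: W = 43.41 N, H = 4.180e+08 Pa, K = 3.382e-05.
Wear volume V = K·W·L/H = 3.382e-05 · 43.41 · 2.812 / 4.180e+08 = 9.878e-12 m³.
Mean depth h = V/A = 9.878e-12 / 1.142e-04 = 8.647e-08 m.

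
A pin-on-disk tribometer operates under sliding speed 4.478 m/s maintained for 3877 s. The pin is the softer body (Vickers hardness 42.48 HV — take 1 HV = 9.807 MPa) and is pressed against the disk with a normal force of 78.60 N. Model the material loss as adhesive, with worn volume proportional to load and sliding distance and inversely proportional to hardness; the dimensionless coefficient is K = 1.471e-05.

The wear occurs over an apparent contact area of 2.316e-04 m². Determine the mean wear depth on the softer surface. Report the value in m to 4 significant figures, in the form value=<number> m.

Quoted intermediates are rounded; all arithmetic maintains exact precision — a lone final rounding: four significant figures.
Convert: Path length L = v·t = 4.478 m/s × 3877 s = 1.736e+04 m.
Convert: Hardness H = 42.48 HV × 9.807 MPa/HV = 416.6 MPa = 4.166e+08 Pa.
In SI base units: W = 78.60 N, H = 4.166e+08 Pa, K = 1.471e-05.
Wear volume V = K·W·L/H = 1.471e-05 · 78.60 · 1.736e+04 / 4.166e+08 = 4.818e-08 m³.
Wear depth h = V/A = 4.818e-08 / 2.316e-04 = 2.080e-04 m.

value=2.080e-04 m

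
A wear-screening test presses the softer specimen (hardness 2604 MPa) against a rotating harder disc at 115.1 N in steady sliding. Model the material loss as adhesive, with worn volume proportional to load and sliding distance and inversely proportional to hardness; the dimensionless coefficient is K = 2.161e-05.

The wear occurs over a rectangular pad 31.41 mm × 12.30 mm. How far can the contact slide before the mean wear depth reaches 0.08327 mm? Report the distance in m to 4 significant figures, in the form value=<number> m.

value=3.368e+04 m

All working math holds full float precision — quoted intermediates are rounded, and a lone final rounding, at four significant figures.
Convert: Hardness H = 2604 MPa = 2.604e+09 Pa.
Convert: Pad sides 31.41 mm × 12.30 mm = 0.03141 m × 0.01230 m. Contact area A = 0.03141 m × 0.01230 m = 3.863e-04 m².
Convert: Depth limit h_lim = 0.08327 mm = 8.327e-05 m.
Working in SI base units: W = 115.1 N, H = 2.604e+09 Pa, K = 2.161e-05.
At the depth limit, V_lim = h_lim·A = 8.327e-05 · 3.863e-04 = 3.217e-08 m³.
Thus life L = V_lim·H/(K·W) = 3.217e-08 · 2.604e+09 / (2.161e-05 · 115.1) = 3.368e+04 m.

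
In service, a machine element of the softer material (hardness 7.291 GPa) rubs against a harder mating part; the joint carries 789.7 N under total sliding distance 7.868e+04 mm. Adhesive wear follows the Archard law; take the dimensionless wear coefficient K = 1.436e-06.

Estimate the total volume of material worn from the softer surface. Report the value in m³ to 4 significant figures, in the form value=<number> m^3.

value=1.224e-11 m^3

Printed values are rounded; the computation keeps exact precision. Rounded just once, at 4 significant figures.
Sliding distance L = 7.868e+04 mm = 78.68 m.
Hardness H = 7.291 GPa = 7.291e+09 Pa.
In SI base units: W = 789.7 N, H = 7.291e+09 Pa, K = 1.436e-06.
By Archard's law, V = K·W·L/H = 1.436e-06 · 789.7 · 78.68 / 7.291e+09 = 1.224e-11 m³.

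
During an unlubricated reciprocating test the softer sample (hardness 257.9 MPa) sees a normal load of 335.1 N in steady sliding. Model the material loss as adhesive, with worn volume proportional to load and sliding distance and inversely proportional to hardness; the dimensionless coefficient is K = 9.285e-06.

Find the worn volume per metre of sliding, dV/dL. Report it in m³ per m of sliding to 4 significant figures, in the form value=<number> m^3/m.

Intermediates are shown rounded — the algebra holds full float precision. Rounded once at the end to 4 significant figures.
Convert: Hardness H = 257.9 MPa = 2.579e+08 Pa.
Expressed in SI base units: W = 335.1 N, H = 2.579e+08 Pa, K = 9.285e-06.
Rate of wear dV/dL = K·W/H: 9.285e-06 · 335.1 / 2.579e+08 = 1.206e-11 m³/m.

value=1.206e-11 m^3/m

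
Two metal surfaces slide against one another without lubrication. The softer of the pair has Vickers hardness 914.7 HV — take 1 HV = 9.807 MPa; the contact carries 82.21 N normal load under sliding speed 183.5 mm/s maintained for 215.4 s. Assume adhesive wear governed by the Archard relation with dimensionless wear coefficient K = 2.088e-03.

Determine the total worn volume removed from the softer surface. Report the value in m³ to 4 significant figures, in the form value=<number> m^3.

value=7.563e-10 m^3

All working math keeps exact precision. Shown intermediates are rounded. Rounded just once, at four significant figures.
Convert: Sliding speed v = 183.5 mm/s = 0.1835 m/s. Total distance L = v·t = 0.1835 m/s × 215.4 s = 39.53 m.
Convert: Hardness H = 914.7 HV × 9.807 MPa/HV = 8970 MPa = 8.970e+09 Pa.
In SI base units: W = 82.21 N, H = 8.970e+09 Pa, K = 2.088e-03.
Archard relation: V = K·W·L/H = 2.088e-03 · 82.21 · 39.53 / 8.970e+09 = 7.563e-10 m³.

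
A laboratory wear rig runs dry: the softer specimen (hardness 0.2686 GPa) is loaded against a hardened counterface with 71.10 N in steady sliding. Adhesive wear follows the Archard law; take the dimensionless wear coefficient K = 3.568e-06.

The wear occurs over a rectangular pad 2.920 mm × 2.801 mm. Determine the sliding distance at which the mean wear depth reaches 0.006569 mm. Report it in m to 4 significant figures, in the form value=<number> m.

Every step maintains full precision, and shown intermediates are rounded. Rounded once at the end: four significant digits.
Convert: Hardness H = 0.2686 GPa = 2.686e+08 Pa.
Convert: Pad sides 2.920 mm × 2.801 mm = 0.002920 m × 0.002801 m. Contact area A = 0.002920 m × 0.002801 m = 8.179e-06 m².
Convert: Depth limit h_lim = 0.006569 mm = 6.569e-06 m.
Expressed in SI base units: W = 71.10 N, H = 2.686e+08 Pa, K = 3.568e-06.
Volume at the limit: V_lim = h_lim·A = 6.569e-06 · 8.179e-06 = 5.373e-11 m³.
So the life L = V_lim·H/(K·W) = 5.373e-11 · 2.686e+08 / (3.568e-06 · 71.10) = 56.89 m.

value=56.89 m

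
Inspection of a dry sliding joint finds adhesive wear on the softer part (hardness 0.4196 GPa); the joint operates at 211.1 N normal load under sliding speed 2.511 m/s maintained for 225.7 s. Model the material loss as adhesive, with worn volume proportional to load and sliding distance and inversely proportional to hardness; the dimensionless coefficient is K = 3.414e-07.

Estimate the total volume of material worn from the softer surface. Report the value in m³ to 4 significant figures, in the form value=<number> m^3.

Every step carries full precision — intermediates are displayed rounded; one last rounding: four significant digits.
Convert: Path length L = v·t = 2.511 m/s × 225.7 s = 566.7 m.
Convert: Hardness H = 0.4196 GPa = 4.196e+08 Pa.
Restated in SI base units: W = 211.1 N, H = 4.196e+08 Pa, K = 3.414e-07.
Worn volume V = K·W·L/H = 3.414e-07 · 211.1 · 566.7 / 4.196e+08 = 9.734e-11 m³.

value=9.734e-11 m^3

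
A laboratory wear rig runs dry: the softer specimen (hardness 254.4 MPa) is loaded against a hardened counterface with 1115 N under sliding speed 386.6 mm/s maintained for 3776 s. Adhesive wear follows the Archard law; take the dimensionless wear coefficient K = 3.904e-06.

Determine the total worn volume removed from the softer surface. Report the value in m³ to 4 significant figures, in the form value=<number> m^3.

value=2.498e-08 m^3

All arithmetic keeps exact precision, and intermediates are displayed rounded; rounded once at the end to 4 significant figures.
Sliding speed v = 386.6 mm/s = 0.3866 m/s. The distance L = v·t = 0.3866 m/s × 3776 s = 1460 m.
Hardness H = 254.4 MPa = 2.544e+08 Pa.
In SI base units, W = 1115 N, H = 2.544e+08 Pa, K = 3.904e-06.
Worn volume V = K·W·L/H = 3.904e-06 · 1115 · 1460 / 2.544e+08 = 2.498e-08 m³.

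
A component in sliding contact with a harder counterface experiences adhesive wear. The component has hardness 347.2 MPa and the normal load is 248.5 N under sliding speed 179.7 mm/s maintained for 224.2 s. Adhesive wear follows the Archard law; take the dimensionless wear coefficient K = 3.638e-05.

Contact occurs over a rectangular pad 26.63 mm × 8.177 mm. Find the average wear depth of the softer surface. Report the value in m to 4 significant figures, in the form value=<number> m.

Every step runs at full precision, and shown intermediates are rounded; a lone final rounding, at 4 significant figures.
Sliding speed v = 179.7 mm/s = 0.1797 m/s. Sliding distance L = v·t = 0.1797 m/s × 224.2 s = 40.29 m.
Hardness H = 347.2 MPa = 3.472e+08 Pa.
Pad sides 26.63 mm × 8.177 mm = 0.02663 m × 0.008177 m. Contact area A = 0.02663 m × 0.008177 m = 2.178e-04 m².
Collected in SI base units: W = 248.5 N, H = 3.472e+08 Pa, K = 3.638e-05.
Archard relation: V = K·W·L/H = 3.638e-05 · 248.5 · 40.29 / 3.472e+08 = 1.049e-09 m³.
Depth h = V/A = 1.049e-09 / 2.178e-04 = 4.818e-06 m.

value=4.818e-06 m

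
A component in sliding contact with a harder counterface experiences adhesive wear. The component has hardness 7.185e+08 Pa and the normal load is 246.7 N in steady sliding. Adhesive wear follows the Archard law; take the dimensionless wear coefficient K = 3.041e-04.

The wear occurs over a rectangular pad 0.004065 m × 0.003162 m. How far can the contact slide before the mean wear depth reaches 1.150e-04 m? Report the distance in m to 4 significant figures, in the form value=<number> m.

value=14.16 m

All arithmetic runs at full precision, and displayed values are rounded. Rounded just once, at four significant digits.
Contact area A = 0.004065 m × 0.003162 m = 1.285e-05 m².
Collected in SI base units: W = 246.7 N, H = 7.185e+08 Pa, K = 3.041e-04.
Allowed volume V_lim = h_lim·A = 1.150e-04 · 1.285e-05 = 1.478e-09 m³.
Thus life L = V_lim·H/(K·W) = 1.478e-09 · 7.185e+08 / (3.041e-04 · 246.7) = 14.16 m.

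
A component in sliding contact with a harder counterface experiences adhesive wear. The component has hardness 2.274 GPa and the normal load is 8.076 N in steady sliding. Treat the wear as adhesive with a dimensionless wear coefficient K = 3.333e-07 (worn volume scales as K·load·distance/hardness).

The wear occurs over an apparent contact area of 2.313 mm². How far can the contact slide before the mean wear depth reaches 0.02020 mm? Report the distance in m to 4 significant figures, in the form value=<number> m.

value=3.947e+04 m

Each operation maintains exact precision, and intermediate values are displayed rounded, and one last rounding, at 4 significant digits.
Hardness H = 2.274 GPa = 2.274e+09 Pa.
Contact area A = 2.313 mm² = 2.313e-06 m².
Depth limit h_lim = 0.02020 mm = 2.020e-05 m.
Collected in SI base units: W = 8.076 N, H = 2.274e+09 Pa, K = 3.333e-07.
Allowed volume V_lim = h_lim·A = 2.020e-05 · 2.313e-06 = 4.672e-11 m³.
Thus life L = V_lim·H/(K·W) = 4.672e-11 · 2.274e+09 / (3.333e-07 · 8.076) = 3.947e+04 m.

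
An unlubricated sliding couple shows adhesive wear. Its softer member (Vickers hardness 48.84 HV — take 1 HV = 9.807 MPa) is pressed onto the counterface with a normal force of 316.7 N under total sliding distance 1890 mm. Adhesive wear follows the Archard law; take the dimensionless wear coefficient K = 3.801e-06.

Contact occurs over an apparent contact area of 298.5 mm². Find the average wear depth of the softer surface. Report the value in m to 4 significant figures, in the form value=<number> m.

value=1.591e-08 m

The intermediates are displayed rounded; the algebra carries full precision — rounded once at the end to 4 significant figures.
Path length L = 1890 mm = 1.890 m.
Hardness H = 48.84 HV × 9.807 MPa/HV = 479.0 MPa = 4.790e+08 Pa.
Contact area A = 298.5 mm² = 2.985e-04 m².
In SI base units, W = 316.7 N, H = 4.790e+08 Pa, K = 3.801e-06.
Wear volume V = K·W·L/H = 3.801e-06 · 316.7 · 1.890 / 4.790e+08 = 4.750e-12 m³.
Depth h = V/A = 4.750e-12 / 2.985e-04 = 1.591e-08 m.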